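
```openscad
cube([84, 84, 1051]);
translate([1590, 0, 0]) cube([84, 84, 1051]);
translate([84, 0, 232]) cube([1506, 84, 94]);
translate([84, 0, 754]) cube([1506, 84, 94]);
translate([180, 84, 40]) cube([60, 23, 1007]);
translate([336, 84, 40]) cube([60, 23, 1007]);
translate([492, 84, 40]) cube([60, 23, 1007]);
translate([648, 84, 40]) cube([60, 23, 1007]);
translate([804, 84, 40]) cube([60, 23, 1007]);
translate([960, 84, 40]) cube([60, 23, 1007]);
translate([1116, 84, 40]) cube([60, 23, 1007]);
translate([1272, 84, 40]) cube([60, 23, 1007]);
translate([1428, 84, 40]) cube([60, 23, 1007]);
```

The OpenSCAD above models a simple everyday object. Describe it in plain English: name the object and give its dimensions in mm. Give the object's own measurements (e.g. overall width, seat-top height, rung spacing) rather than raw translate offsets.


A fence section. Two 84×84 mm posts, 1051 mm tall, stand on the floor with a clear span of 1506 mm between their inner faces. Two horizontal rails of 84×94 mm section span the gap between the posts with their undersides at z = 232 mm and z = 754 mm, flush with the posts' −y face. 9 pickets, each 60 mm wide, 23 mm thick and 1007 mm tall, are fixed to the +y face of the rails with their bottoms at z = 40 mm, spaced across the span with a 96 mm gap after the −x post and between neighbouring pickets, with 102 mm left before the +x post.


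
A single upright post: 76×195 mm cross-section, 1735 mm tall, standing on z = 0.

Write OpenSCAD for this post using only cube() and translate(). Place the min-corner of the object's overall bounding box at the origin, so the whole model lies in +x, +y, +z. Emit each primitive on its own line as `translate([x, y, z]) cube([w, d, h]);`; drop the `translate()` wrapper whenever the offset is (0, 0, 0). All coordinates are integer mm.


cube([76, 195, 1735]);


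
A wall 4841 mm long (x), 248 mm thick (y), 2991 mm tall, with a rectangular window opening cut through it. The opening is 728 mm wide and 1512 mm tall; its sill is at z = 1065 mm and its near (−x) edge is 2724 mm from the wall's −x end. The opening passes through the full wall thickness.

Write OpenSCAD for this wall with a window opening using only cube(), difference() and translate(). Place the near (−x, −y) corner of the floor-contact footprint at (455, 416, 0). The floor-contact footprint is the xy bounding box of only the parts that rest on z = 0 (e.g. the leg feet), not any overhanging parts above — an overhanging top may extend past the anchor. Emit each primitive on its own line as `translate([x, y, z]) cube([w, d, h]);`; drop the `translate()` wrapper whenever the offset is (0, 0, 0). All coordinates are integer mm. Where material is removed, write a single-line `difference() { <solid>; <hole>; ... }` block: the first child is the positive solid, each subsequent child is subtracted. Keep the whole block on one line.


difference() { translate([455, 416, 0]) cube([4841, 248, 2991]); translate([3179, 416, 1065]) cube([728, 248, 1512]); }


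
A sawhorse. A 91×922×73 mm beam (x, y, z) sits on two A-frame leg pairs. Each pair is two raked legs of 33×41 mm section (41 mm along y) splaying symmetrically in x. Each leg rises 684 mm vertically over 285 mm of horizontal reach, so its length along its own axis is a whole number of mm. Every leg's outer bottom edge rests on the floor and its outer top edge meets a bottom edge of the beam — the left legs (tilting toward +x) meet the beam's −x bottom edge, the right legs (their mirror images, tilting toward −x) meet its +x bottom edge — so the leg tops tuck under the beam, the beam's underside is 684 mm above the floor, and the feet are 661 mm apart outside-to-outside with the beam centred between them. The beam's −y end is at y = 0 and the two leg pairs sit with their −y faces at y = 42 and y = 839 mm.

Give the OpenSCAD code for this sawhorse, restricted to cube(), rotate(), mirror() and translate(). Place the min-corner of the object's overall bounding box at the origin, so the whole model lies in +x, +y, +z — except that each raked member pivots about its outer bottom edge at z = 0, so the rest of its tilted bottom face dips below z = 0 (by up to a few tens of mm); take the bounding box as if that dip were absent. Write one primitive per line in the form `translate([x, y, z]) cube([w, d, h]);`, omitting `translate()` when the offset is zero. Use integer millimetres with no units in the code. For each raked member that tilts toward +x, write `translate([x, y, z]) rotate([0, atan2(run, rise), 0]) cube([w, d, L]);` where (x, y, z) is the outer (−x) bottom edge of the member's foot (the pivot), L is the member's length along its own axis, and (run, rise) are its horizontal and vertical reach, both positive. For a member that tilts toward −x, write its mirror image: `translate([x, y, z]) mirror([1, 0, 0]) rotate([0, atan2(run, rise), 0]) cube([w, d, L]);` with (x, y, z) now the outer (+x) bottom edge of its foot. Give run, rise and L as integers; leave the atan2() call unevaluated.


translate([285, 0, 684]) cube([91, 922, 73]);
translate([0, 42, 0]) rotate([0, atan2(285, 684), 0]) cube([33, 41, 741]);
translate([661, 42, 0]) mirror([1, 0, 0]) rotate([0, atan2(285, 684), 0]) cube([33, 41, 741]);
translate([0, 839, 0]) rotate([0, atan2(285, 684), 0]) cube([33, 41, 741]);
translate([661, 839, 0]) mirror([1, 0, 0]) rotate([0, atan2(285, 684), 0]) cube([33, 41, 741]);


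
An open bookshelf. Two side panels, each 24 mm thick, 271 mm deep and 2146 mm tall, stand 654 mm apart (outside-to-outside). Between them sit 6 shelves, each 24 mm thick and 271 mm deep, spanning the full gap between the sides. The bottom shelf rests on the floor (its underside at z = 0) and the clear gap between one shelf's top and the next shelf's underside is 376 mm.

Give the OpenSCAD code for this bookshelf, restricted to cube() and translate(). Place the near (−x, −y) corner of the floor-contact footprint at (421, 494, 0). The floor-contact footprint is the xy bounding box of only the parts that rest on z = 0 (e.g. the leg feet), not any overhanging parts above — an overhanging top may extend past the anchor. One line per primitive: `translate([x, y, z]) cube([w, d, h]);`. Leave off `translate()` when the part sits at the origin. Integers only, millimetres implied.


translate([421, 494, 0]) cube([24, 271, 2146]);
translate([1051, 494, 0]) cube([24, 271, 2146]);
translate([445, 494, 0]) cube([606, 271, 24]);
translate([445, 494, 400]) cube([606, 271, 24]);
translate([445, 494, 800]) cube([606, 271, 24]);
translate([445, 494, 1200]) cube([606, 271, 24]);
translate([445, 494, 1600]) cube([606, 271, 24]);
translate([445, 494, 2000]) cube([606, 271, 24]);


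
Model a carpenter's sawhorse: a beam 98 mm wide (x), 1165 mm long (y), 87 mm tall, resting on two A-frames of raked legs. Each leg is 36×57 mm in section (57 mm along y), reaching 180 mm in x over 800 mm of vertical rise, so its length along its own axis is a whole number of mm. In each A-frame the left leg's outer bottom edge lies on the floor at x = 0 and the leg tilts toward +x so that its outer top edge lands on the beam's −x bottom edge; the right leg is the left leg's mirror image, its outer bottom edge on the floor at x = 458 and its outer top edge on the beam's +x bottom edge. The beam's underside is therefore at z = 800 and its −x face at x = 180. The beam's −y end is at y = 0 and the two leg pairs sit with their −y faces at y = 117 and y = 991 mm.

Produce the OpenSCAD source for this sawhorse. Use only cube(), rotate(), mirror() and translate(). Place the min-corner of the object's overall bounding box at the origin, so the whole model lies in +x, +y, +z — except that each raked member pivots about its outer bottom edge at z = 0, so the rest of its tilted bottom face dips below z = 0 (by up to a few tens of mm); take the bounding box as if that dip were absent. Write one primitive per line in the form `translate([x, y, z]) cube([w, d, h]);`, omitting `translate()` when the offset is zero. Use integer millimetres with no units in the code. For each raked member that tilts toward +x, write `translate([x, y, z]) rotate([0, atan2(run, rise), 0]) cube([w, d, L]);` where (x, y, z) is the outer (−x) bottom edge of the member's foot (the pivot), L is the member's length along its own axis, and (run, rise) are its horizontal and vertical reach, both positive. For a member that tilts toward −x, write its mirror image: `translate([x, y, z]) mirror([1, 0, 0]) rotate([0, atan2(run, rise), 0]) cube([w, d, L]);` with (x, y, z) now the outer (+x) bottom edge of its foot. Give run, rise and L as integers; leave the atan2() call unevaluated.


translate([180, 0, 800]) cube([98, 1165, 87]);
translate([0, 117, 0]) rotate([0, atan2(180, 800), 0]) cube([36, 57, 820]);
translate([458, 117, 0]) mirror([1, 0, 0]) rotate([0, atan2(180, 800), 0]) cube([36, 57, 820]);
translate([0, 991, 0]) rotate([0, atan2(180, 800), 0]) cube([36, 57, 820]);
translate([458, 991, 0]) mirror([1, 0, 0]) rotate([0, atan2(180, 800), 0]) cube([36, 57, 820]);


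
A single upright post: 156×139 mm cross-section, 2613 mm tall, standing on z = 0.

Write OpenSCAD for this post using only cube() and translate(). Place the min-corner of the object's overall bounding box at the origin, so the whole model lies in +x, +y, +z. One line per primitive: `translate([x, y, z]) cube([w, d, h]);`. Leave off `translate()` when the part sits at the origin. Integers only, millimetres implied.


cube([156, 139, 2613]);


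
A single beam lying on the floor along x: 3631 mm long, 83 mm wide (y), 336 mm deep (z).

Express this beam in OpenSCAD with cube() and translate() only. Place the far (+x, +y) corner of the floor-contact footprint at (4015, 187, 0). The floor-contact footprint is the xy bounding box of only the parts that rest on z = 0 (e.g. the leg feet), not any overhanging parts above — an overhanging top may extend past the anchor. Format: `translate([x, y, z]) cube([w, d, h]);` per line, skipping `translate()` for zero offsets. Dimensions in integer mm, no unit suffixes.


translate([384, 104, 0]) cube([3631, 83, 336]);


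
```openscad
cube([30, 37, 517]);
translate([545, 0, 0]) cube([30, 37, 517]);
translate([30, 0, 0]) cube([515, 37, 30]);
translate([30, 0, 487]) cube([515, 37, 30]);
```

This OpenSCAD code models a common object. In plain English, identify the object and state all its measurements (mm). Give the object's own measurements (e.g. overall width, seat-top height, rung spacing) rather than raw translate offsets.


A rectangular picture frame lying in the x–z plane (depth along y). The opening is 515 mm wide (x) by 457 mm tall (z), surrounded by a border 30 mm wide on all four sides. The frame is 37 mm deep and is made of two full-height vertical stiles with two horizontal rails fitted between them.


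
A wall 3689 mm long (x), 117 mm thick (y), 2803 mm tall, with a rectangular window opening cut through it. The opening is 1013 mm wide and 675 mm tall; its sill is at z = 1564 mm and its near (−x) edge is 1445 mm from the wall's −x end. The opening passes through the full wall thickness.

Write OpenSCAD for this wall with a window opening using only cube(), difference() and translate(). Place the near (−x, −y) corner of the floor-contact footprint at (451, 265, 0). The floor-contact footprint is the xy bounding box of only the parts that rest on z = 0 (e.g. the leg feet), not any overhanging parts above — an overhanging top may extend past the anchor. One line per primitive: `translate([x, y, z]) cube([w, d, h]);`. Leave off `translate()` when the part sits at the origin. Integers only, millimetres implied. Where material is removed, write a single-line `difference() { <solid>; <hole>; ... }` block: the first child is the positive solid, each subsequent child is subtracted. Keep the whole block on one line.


difference() { translate([451, 265, 0]) cube([3689, 117, 2803]); translate([1896, 265, 1564]) cube([1013, 117, 675]); }


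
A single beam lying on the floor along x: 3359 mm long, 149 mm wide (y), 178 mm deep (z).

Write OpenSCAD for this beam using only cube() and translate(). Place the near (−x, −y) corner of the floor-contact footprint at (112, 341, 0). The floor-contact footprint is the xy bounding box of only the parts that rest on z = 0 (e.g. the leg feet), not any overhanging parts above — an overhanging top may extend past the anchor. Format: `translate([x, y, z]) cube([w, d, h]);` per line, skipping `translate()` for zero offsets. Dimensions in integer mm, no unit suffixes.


translate([112, 341, 0]) cube([3359, 149, 178]);


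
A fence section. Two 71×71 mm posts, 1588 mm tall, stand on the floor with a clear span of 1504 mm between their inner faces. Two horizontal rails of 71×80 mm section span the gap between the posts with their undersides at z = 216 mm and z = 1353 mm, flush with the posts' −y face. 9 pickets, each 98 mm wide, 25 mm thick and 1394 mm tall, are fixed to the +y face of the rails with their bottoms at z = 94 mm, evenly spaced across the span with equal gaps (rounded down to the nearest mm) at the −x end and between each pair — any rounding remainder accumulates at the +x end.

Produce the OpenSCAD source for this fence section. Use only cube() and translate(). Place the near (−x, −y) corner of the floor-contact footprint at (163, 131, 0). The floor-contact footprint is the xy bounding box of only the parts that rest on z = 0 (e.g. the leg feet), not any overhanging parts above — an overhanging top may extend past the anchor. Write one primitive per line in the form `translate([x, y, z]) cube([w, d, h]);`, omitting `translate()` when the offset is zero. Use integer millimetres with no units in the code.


translate([163, 131, 0]) cube([71, 71, 1588]);
translate([1738, 131, 0]) cube([71, 71, 1588]);
translate([234, 131, 216]) cube([1504, 71, 80]);
translate([234, 131, 1353]) cube([1504, 71, 80]);
translate([296, 202, 94]) cube([98, 25, 1394]);
translate([456, 202, 94]) cube([98, 25, 1394]);
translate([616, 202, 94]) cube([98, 25, 1394]);
translate([776, 202, 94]) cube([98, 25, 1394]);
translate([936, 202, 94]) cube([98, 25, 1394]);
translate([1096, 202, 94]) cube([98, 25, 1394]);
translate([1256, 202, 94]) cube([98, 25, 1394]);
translate([1416, 202, 94]) cube([98, 25, 1394]);
translate([1576, 202, 94]) cube([98, 25, 1394]);


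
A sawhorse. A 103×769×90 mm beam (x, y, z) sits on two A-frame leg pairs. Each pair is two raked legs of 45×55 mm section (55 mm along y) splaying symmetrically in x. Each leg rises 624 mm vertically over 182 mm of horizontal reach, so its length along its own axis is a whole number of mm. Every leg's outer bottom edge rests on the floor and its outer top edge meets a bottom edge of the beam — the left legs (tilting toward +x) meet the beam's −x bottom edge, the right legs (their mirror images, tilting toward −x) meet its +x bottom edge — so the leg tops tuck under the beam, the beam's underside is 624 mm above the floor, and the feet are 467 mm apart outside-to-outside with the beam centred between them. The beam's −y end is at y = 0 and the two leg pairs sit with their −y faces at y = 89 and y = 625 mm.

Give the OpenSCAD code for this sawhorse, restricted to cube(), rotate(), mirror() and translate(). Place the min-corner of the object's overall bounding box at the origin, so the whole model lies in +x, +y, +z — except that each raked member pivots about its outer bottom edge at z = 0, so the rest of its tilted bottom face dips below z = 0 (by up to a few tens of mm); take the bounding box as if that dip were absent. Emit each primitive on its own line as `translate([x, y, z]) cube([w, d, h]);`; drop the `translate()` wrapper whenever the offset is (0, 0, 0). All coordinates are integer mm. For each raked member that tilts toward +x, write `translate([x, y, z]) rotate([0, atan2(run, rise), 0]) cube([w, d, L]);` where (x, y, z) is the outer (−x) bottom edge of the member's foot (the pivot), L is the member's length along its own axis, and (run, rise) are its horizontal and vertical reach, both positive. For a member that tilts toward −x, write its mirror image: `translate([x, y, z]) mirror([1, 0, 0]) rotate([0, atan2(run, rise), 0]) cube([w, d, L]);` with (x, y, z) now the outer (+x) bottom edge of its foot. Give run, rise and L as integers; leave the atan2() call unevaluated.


translate([182, 0, 624]) cube([103, 769, 90]);
translate([0, 89, 0]) rotate([0, atan2(182, 624), 0]) cube([45, 55, 650]);
translate([467, 89, 0]) mirror([1, 0, 0]) rotate([0, atan2(182, 624), 0]) cube([45, 55, 650]);
translate([0, 625, 0]) rotate([0, atan2(182, 624), 0]) cube([45, 55, 650]);
translate([467, 625, 0]) mirror([1, 0, 0]) rotate([0, atan2(182, 624), 0]) cube([45, 55, 650]);


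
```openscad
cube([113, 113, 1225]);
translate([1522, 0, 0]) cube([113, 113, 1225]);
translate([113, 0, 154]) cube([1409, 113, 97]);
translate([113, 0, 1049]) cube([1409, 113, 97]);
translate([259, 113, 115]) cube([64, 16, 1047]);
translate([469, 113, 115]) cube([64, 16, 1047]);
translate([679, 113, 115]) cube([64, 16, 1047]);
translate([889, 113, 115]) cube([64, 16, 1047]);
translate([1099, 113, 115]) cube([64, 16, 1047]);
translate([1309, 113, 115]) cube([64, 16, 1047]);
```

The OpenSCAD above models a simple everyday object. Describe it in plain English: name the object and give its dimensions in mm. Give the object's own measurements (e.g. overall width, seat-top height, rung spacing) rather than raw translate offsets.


A fence section. Two 113×113 mm posts, 1225 mm tall, stand on the floor with a clear span of 1409 mm between their inner faces. Two horizontal rails of 113×97 mm section span the gap between the posts with their undersides at z = 154 mm and z = 1049 mm, flush with the posts' −y face. 6 pickets, each 64 mm wide, 16 mm thick and 1047 mm tall, are fixed to the +y face of the rails with their bottoms at z = 115 mm, spaced across the span with a 146 mm gap after the −x post and between neighbouring pickets, with 149 mm left before the +x post.


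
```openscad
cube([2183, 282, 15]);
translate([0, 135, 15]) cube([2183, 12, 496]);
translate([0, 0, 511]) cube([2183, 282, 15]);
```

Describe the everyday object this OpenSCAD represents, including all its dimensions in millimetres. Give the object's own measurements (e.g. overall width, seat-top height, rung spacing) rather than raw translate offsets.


An I-beam lying along x, 2183 mm long. Overall section height 526 mm. Two flanges 282 mm wide (y) and 15 mm thick, one on the floor and one at the top; a web 12 mm thick runs between them, centred on the flange width.


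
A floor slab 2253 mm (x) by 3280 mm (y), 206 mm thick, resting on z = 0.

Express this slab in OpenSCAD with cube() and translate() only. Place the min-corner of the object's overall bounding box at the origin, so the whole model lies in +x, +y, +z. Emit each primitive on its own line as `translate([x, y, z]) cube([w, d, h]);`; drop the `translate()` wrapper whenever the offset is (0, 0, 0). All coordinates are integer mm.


cube([2253, 3280, 206]);


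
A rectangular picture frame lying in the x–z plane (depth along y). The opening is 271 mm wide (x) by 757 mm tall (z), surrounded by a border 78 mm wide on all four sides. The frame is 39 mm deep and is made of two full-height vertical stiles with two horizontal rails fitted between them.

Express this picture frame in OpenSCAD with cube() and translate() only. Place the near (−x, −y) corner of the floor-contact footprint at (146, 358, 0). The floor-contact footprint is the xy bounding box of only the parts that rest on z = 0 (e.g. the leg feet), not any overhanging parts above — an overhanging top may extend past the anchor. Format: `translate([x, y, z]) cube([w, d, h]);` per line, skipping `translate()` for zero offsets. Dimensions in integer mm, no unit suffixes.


translate([146, 358, 0]) cube([78, 39, 913]);
translate([495, 358, 0]) cube([78, 39, 913]);
translate([224, 358, 0]) cube([271, 39, 78]);
translate([224, 358, 835]) cube([271, 39, 78]);


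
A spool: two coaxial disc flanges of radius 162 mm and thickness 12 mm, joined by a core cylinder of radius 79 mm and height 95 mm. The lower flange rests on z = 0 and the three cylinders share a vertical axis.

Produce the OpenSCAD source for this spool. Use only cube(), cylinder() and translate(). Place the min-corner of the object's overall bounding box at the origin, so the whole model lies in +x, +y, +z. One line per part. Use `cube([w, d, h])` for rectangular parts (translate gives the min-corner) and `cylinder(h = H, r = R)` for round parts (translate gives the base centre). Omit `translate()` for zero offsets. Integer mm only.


translate([162, 162, 0]) cylinder(h = 12, r = 162);
translate([162, 162, 12]) cylinder(h = 95, r = 79);
translate([162, 162, 107]) cylinder(h = 12, r = 162);


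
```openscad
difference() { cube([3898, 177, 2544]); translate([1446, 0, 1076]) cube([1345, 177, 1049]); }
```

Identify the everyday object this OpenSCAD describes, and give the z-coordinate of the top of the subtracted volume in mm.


A wall with a window opening. The window head height is 2125 mm.

A wall with a rectangular opening subtracted — a window. Sill at z = 1076, opening 1049 mm tall, so the head is at 1076 + 1049 = 2125 mm.


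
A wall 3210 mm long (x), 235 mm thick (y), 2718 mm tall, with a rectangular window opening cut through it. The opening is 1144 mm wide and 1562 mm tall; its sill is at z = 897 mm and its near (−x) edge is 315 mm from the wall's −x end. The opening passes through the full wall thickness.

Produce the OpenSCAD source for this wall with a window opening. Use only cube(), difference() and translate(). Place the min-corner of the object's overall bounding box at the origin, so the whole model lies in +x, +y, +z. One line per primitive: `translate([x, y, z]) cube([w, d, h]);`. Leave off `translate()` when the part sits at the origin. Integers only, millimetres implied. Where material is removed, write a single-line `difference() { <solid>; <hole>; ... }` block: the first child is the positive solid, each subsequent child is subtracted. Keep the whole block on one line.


difference() { cube([3210, 235, 2718]); translate([315, 0, 897]) cube([1144, 235, 1562]); }


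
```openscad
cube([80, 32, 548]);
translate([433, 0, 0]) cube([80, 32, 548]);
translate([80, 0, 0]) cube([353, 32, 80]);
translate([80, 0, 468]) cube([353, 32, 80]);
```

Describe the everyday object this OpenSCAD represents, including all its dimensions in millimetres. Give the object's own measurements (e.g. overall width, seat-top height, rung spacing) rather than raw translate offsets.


A rectangular picture frame lying in the x–z plane (depth along y). The opening is 353 mm wide (x) by 388 mm tall (z), surrounded by a border 80 mm wide on all four sides. The frame is 32 mm deep and is made of two full-height vertical stiles with two horizontal rails fitted between them.


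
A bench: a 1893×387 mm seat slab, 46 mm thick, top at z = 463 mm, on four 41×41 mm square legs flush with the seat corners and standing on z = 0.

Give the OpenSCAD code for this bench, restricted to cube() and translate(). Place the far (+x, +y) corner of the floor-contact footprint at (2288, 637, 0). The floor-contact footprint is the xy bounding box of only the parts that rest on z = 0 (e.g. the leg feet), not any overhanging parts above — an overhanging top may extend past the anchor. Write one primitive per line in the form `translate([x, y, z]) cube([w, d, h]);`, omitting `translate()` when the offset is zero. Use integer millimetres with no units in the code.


// leg_h = 463 − 46 = 417
translate([395, 250, 417]) cube([1893, 387, 46]);
translate([395, 250, 0]) cube([41, 41, 417]);
translate([395, 596, 0]) cube([41, 41, 417]);
translate([2247, 250, 0]) cube([41, 41, 417]);
translate([2247, 596, 0]) cube([41, 41, 417]);


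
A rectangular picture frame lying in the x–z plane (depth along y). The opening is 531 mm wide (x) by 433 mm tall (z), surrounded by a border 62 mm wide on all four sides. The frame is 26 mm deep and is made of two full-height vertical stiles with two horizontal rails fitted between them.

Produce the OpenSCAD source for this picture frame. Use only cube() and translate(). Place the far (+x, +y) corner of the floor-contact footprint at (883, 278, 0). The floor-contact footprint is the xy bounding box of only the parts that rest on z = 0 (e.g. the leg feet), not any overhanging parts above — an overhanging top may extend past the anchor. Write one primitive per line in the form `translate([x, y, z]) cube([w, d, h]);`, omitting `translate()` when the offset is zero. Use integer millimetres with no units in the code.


translate([228, 252, 0]) cube([62, 26, 557]);
translate([821, 252, 0]) cube([62, 26, 557]);
translate([290, 252, 0]) cube([531, 26, 62]);
translate([290, 252, 495]) cube([531, 26, 62]);


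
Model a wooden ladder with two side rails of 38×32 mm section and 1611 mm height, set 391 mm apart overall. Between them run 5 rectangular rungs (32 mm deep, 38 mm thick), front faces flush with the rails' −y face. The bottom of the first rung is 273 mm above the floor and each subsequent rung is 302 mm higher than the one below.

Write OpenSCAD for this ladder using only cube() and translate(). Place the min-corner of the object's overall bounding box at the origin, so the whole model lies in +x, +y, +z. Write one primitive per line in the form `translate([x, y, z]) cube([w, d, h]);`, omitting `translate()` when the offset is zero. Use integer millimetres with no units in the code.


cube([38, 32, 1611]);
translate([353, 0, 0]) cube([38, 32, 1611]);
translate([38, 0, 273]) cube([315, 32, 38]);
translate([38, 0, 575]) cube([315, 32, 38]);
translate([38, 0, 877]) cube([315, 32, 38]);
translate([38, 0, 1179]) cube([315, 32, 38]);
translate([38, 0, 1481]) cube([315, 32, 38]);


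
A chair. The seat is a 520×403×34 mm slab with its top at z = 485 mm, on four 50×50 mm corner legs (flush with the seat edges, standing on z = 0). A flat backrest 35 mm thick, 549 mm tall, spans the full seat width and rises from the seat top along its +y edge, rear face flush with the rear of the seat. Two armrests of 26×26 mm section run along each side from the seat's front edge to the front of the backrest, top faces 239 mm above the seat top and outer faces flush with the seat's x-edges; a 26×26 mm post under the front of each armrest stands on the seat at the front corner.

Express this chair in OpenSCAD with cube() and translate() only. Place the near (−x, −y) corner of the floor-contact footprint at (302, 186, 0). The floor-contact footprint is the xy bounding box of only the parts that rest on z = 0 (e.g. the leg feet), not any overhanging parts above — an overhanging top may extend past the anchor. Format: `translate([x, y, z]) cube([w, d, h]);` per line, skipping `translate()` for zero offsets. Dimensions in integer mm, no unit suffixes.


translate([302, 186, 451]) cube([520, 403, 34]);
translate([302, 186, 0]) cube([50, 50, 451]);
translate([772, 186, 0]) cube([50, 50, 451]);
translate([302, 539, 0]) cube([50, 50, 451]);
translate([772, 539, 0]) cube([50, 50, 451]);
translate([302, 554, 485]) cube([520, 35, 549]);
translate([302, 186, 698]) cube([26, 368, 26]);
translate([796, 186, 698]) cube([26, 368, 26]);
translate([302, 186, 485]) cube([26, 26, 213]);
translate([796, 186, 485]) cube([26, 26, 213]);


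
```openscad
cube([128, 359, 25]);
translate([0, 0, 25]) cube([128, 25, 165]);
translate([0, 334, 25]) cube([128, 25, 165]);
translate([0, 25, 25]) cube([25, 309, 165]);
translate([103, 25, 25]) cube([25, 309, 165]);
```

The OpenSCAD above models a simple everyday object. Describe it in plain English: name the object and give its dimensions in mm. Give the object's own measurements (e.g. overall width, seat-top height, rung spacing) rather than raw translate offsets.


An open-topped rectangular box: outside dimensions 128×359×190 mm, with a uniform wall and base thickness of 25 mm. The base is a full 128×359 slab on the floor; four walls sit on top of the base. The front and back walls (the −y and +y sides) span the full width; the two side walls fit between them.


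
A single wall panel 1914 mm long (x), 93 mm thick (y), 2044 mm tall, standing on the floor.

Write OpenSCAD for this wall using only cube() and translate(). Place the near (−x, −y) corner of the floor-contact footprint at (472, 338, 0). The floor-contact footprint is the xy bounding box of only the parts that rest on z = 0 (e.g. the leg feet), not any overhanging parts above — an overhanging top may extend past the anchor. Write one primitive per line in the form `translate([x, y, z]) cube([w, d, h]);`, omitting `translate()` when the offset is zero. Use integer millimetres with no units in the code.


translate([472, 338, 0]) cube([1914, 93, 2044]);


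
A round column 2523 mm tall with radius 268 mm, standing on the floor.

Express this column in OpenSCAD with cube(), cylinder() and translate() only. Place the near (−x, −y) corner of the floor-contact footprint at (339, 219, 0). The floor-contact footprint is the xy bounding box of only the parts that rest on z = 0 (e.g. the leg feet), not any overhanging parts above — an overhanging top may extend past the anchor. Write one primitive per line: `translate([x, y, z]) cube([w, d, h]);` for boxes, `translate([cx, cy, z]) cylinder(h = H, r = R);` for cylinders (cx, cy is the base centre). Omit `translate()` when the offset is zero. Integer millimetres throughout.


translate([607, 487, 0]) cylinder(h = 2523, r = 268);


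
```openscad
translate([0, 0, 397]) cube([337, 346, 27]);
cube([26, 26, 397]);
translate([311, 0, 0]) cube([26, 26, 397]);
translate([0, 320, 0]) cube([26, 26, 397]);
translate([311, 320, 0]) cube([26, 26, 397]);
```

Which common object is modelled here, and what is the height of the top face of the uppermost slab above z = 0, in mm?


A stool. The seat height is 424 mm.

A 337×346×27 slab at z = 397 on four corner posts — a stool. The seat top is 397 + 27 = 424 mm.


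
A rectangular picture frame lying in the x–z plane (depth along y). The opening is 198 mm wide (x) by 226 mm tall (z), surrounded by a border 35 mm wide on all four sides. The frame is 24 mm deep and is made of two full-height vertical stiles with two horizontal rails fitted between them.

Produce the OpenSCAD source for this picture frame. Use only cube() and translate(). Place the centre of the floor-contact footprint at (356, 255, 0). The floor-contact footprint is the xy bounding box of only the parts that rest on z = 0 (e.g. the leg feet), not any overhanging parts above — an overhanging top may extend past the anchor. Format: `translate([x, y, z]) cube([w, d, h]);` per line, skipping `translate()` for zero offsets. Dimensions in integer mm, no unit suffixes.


translate([222, 243, 0]) cube([35, 24, 296]);
translate([455, 243, 0]) cube([35, 24, 296]);
translate([257, 243, 0]) cube([198, 24, 35]);
translate([257, 243, 261]) cube([198, 24, 35]);


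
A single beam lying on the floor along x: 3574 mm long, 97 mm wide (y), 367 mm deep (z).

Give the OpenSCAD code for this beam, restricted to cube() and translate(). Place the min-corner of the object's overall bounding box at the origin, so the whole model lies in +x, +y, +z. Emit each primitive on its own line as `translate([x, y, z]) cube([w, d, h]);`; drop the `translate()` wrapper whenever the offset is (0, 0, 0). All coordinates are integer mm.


cube([3574, 97, 367]);


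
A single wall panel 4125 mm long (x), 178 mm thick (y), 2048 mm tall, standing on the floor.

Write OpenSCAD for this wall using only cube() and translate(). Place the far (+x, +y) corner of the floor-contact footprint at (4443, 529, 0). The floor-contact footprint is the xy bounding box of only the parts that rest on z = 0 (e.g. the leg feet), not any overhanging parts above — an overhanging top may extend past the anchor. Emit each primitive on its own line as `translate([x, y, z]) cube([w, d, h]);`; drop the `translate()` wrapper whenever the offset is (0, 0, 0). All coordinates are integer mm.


translate([318, 351, 0]) cube([4125, 178, 2048]);


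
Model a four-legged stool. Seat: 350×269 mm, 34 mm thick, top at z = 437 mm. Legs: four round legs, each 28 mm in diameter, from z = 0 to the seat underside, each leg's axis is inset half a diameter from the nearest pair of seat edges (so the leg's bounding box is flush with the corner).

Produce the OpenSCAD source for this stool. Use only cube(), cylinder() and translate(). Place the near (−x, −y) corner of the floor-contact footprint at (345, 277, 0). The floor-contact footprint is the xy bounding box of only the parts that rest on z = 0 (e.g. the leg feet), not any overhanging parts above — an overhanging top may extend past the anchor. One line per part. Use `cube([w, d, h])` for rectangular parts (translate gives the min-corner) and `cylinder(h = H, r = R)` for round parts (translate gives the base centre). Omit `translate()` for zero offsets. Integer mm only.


translate([345, 277, 403]) cube([350, 269, 34]);
translate([359, 291, 0]) cylinder(h = 403, r = 14);
translate([681, 291, 0]) cylinder(h = 403, r = 14);
translate([359, 532, 0]) cylinder(h = 403, r = 14);
translate([681, 532, 0]) cylinder(h = 403, r = 14);


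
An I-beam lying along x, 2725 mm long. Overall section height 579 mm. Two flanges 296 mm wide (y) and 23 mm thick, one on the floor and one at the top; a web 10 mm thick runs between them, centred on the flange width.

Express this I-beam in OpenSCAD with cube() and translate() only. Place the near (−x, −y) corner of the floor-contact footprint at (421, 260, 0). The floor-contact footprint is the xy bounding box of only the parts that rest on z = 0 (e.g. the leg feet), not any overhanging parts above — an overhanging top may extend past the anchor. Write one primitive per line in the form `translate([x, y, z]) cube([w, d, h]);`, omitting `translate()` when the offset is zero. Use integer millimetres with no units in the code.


translate([421, 260, 0]) cube([2725, 296, 23]);
translate([421, 403, 23]) cube([2725, 10, 533]);
translate([421, 260, 556]) cube([2725, 296, 23]);


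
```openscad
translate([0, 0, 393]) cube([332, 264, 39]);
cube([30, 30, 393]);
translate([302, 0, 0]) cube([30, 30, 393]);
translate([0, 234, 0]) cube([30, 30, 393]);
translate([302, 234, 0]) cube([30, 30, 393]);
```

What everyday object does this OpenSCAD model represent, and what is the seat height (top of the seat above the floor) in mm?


A stool. The seat height is 432 mm.

A 332×264×39 slab at z = 393 on four corner posts — a stool. The seat top is 393 + 39 = 432 mm.


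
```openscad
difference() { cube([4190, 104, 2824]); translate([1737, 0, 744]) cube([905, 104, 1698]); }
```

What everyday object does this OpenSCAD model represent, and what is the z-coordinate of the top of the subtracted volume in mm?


A wall with a window opening. The window head height is 2442 mm.

A wall with a rectangular opening subtracted — a window. Sill at z = 744, opening 1698 mm tall, so the head is at 744 + 1698 = 2442 mm.


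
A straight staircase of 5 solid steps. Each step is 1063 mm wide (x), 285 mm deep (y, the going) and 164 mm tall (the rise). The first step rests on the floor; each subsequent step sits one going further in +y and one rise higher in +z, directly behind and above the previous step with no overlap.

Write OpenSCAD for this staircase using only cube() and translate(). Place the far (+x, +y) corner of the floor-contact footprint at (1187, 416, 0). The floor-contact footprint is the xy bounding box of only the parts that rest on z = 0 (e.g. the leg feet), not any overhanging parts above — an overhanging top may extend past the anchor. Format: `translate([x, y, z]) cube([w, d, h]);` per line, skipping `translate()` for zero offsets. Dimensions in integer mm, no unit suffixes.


translate([124, 131, 0]) cube([1063, 285, 164]);
translate([124, 416, 164]) cube([1063, 285, 164]);
translate([124, 701, 328]) cube([1063, 285, 164]);
translate([124, 986, 492]) cube([1063, 285, 164]);
translate([124, 1271, 656]) cube([1063, 285, 164]);


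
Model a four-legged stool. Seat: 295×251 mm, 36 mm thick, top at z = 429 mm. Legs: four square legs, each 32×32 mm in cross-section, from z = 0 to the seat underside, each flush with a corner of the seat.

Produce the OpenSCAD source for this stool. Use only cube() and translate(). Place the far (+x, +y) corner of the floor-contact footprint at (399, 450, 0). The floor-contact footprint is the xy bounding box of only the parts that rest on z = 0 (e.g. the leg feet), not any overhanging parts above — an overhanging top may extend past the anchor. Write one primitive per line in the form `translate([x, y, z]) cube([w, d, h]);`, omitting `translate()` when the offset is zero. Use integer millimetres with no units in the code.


translate([104, 199, 393]) cube([295, 251, 36]);
translate([104, 199, 0]) cube([32, 32, 393]);
translate([367, 199, 0]) cube([32, 32, 393]);
translate([104, 418, 0]) cube([32, 32, 393]);
translate([367, 418, 0]) cube([32, 32, 393]);


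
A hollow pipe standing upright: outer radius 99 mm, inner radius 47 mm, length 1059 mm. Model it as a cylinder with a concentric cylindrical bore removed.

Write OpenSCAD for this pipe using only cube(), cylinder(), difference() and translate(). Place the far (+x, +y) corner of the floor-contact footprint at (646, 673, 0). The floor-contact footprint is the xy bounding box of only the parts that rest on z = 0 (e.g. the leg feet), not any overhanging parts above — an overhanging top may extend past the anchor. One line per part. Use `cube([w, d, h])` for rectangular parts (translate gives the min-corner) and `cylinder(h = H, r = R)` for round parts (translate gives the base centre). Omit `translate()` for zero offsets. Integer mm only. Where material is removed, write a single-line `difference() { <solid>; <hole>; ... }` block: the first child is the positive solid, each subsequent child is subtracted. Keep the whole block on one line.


difference() { translate([547, 574, 0]) cylinder(h = 1059, r = 99); translate([547, 574, 0]) cylinder(h = 1059, r = 47); }


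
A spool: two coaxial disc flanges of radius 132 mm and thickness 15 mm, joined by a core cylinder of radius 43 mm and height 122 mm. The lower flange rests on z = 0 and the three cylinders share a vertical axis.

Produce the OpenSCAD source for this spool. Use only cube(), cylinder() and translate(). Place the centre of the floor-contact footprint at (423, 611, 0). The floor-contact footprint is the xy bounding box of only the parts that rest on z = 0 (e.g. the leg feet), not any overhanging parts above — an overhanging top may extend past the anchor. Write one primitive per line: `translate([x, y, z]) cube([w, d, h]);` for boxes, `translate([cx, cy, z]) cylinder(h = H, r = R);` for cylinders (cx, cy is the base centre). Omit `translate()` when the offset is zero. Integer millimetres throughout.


translate([423, 611, 0]) cylinder(h = 15, r = 132);
translate([423, 611, 15]) cylinder(h = 122, r = 43);
translate([423, 611, 137]) cylinder(h = 15, r = 132);


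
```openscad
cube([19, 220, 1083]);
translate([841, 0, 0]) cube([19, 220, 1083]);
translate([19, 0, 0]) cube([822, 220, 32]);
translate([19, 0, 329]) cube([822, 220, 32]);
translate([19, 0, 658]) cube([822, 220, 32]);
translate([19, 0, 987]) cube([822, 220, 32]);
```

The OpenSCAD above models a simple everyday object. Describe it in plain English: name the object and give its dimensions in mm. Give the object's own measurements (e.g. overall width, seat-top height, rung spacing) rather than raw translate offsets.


An open bookshelf. Two side panels, each 19 mm thick, 220 mm deep and 1083 mm tall, stand 860 mm apart (outside-to-outside). Between them sit 4 shelves, each 32 mm thick and 220 mm deep, spanning the full gap between the sides. The bottom shelf rests on the floor (its underside at z = 0) and the clear gap between one shelf's top and the next shelf's underside is 297 mm.
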